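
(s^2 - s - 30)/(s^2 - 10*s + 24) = (s + 5)/(s - 4)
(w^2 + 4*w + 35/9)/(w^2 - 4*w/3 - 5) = (w + 7/3)/(w - 3)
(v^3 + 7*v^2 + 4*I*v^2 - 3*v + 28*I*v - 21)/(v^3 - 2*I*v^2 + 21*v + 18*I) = (v + 7)/(v - 6*I)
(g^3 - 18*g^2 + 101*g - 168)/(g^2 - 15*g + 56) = g - 3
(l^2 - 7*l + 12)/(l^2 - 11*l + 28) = (l - 3)/(l - 7)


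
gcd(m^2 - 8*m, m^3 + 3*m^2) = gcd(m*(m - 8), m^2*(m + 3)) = m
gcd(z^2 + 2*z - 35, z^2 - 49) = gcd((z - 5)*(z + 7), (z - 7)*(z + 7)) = z + 7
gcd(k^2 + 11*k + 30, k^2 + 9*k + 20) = k + 5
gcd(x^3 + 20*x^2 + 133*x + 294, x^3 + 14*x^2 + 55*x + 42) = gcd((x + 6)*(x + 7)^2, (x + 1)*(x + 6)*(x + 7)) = x^2 + 13*x + 42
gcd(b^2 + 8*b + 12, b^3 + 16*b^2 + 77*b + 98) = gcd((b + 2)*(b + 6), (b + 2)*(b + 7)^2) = b + 2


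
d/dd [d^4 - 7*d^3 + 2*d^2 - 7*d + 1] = 4*d^3 - 21*d^2 + 4*d - 7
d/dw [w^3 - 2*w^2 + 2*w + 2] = 3*w^2 - 4*w + 2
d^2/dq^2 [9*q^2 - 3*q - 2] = 18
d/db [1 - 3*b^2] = -6*b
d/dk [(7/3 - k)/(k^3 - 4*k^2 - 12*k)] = (6*k^3 - 33*k^2 + 56*k + 84)/(3*k^2*(k^4 - 8*k^3 - 8*k^2 + 96*k + 144))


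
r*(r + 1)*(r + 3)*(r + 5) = r^4 + 9*r^3 + 23*r^2 + 15*r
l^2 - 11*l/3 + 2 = (l - 3)*(l - 2/3)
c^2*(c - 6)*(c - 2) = c^4 - 8*c^3 + 12*c^2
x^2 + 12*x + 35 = (x + 5)*(x + 7)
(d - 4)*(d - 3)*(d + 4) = d^3 - 3*d^2 - 16*d + 48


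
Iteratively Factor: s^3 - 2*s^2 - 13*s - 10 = (s - 5)*(s^2 + 3*s + 2) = (s - 5)*(s + 2)*(s + 1)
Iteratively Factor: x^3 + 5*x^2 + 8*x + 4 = (x + 2)*(x^2 + 3*x + 2) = (x + 1)*(x + 2)*(x + 2)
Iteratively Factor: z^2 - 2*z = (z - 2)*(z)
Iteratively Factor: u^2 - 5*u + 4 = (u - 1)*(u - 4)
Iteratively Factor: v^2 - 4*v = (v - 4)*(v)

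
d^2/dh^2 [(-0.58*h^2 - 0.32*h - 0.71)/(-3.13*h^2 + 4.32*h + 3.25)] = (21.955072*h^3 + 77.135094*h^2 - 38.070816*h + 44.212458)/(30.664297*h^6 - 126.967824*h^5 + 79.720161*h^4 + 183.049632*h^3 - 82.776525*h^2 - 136.89*h - 34.328125)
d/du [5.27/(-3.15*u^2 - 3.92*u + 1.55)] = (33.201*u + 20.6584)/(3.15*u^2 + 3.92*u - 1.55)^2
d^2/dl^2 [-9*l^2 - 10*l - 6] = -18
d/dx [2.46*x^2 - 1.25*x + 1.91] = 4.92*x - 1.25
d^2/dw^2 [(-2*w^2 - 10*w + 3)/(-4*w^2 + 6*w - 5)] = 4*(104*w^3 - 132*w^2 - 192*w + 151)/(64*w^6 - 288*w^5 + 672*w^4 - 936*w^3 + 840*w^2 - 450*w + 125)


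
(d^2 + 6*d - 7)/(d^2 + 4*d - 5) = (d + 7)/(d + 5)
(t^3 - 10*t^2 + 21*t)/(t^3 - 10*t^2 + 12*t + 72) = t*(t^2 - 10*t + 21)/(t^3 - 10*t^2 + 12*t + 72)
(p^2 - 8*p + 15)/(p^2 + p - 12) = (p - 5)/(p + 4)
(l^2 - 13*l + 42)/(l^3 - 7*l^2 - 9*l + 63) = (l - 6)/(l^2 - 9)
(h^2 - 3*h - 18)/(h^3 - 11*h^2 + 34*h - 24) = (h + 3)/(h^2 - 5*h + 4)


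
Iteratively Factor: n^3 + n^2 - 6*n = (n + 3)*(n^2 - 2*n) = n*(n + 3)*(n - 2)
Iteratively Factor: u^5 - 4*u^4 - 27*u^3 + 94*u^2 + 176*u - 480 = (u - 5)*(u^4 + u^3 - 22*u^2 - 16*u + 96) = (u - 5)*(u + 4)*(u^3 - 3*u^2 - 10*u + 24) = (u - 5)*(u + 3)*(u + 4)*(u^2 - 6*u + 8) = (u - 5)*(u - 4)*(u + 3)*(u + 4)*(u - 2)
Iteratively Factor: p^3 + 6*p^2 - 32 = (p + 4)*(p^2 + 2*p - 8) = (p - 2)*(p + 4)*(p + 4)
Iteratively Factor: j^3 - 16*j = (j)*(j^2 - 16) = j*(j + 4)*(j - 4)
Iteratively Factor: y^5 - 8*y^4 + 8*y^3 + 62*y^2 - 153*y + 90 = (y - 2)*(y^4 - 6*y^3 - 4*y^2 + 54*y - 45) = (y - 5)*(y - 2)*(y^3 - y^2 - 9*y + 9) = (y - 5)*(y - 2)*(y + 3)*(y^2 - 4*y + 3) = (y - 5)*(y - 2)*(y - 1)*(y + 3)*(y - 3)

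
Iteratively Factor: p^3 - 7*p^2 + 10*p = (p)*(p^2 - 7*p + 10) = p*(p - 2)*(p - 5)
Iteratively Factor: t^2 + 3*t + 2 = (t + 1)*(t + 2)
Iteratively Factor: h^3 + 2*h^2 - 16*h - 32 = (h + 4)*(h^2 - 2*h - 8) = (h + 2)*(h + 4)*(h - 4)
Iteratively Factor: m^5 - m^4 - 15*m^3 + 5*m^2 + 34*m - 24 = (m - 1)*(m^4 - 15*m^2 - 10*m + 24) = (m - 1)*(m + 3)*(m^3 - 3*m^2 - 6*m + 8) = (m - 1)^2*(m + 3)*(m^2 - 2*m - 8) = (m - 4)*(m - 1)^2*(m + 3)*(m + 2)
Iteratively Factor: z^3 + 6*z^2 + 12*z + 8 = (z + 2)*(z^2 + 4*z + 4) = (z + 2)^2*(z + 2)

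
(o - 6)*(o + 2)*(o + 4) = o^3 - 28*o - 48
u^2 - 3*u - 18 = (u - 6)*(u + 3)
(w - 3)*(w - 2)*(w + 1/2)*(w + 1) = w^4 - 7*w^3/2 - w^2 + 13*w/2 + 3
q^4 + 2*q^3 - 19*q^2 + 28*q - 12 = (q - 2)*(q - 1)^2*(q + 6)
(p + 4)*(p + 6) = p^2 + 10*p + 24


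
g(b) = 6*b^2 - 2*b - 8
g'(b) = 12*b - 2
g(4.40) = 99.36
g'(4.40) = 50.80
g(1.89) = 9.65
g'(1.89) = 20.68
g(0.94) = -4.58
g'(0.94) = 9.28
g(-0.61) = -4.55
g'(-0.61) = -9.32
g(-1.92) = 17.96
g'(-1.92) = -25.04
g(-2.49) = 34.18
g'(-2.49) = -31.88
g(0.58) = -7.14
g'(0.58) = 4.96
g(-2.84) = 46.07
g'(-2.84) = -36.08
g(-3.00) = 52.00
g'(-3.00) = -38.00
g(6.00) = 196.00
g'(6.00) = 70.00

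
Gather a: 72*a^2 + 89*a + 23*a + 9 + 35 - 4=72*a^2 + 112*a + 40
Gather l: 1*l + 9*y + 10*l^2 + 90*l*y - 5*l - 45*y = 10*l^2 + l*(90*y - 4) - 36*y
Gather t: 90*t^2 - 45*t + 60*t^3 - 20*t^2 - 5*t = 60*t^3 + 70*t^2 - 50*t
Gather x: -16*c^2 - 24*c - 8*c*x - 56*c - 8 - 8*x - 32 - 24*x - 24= -16*c^2 - 80*c + x*(-8*c - 32) - 64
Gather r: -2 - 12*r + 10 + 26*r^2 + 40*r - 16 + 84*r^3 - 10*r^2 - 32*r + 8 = 84*r^3 + 16*r^2 - 4*r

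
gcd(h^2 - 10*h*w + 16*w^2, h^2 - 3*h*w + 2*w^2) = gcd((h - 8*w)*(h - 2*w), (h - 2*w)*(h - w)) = -h + 2*w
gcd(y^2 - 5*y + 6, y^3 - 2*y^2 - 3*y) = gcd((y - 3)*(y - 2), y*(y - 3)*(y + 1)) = y - 3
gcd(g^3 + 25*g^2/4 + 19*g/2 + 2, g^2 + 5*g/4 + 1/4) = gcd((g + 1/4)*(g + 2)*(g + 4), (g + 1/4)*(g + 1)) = g + 1/4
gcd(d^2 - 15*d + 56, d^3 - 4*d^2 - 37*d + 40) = d - 8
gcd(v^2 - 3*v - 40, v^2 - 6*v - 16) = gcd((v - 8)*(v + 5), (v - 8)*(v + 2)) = v - 8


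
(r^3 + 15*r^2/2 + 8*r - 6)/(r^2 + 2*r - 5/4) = 2*(r^2 + 8*r + 12)/(2*r + 5)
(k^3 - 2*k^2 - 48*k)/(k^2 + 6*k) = k - 8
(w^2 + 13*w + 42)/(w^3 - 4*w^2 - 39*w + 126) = (w + 7)/(w^2 - 10*w + 21)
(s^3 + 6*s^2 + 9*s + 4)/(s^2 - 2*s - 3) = (s^2 + 5*s + 4)/(s - 3)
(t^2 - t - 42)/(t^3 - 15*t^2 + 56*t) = (t + 6)/(t*(t - 8))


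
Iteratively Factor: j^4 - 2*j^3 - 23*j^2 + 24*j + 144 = (j - 4)*(j^3 + 2*j^2 - 15*j - 36) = (j - 4)^2*(j^2 + 6*j + 9) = (j - 4)^2*(j + 3)*(j + 3)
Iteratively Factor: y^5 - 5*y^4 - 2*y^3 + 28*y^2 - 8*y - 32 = (y - 4)*(y^4 - y^3 - 6*y^2 + 4*y + 8) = (y - 4)*(y + 1)*(y^3 - 2*y^2 - 4*y + 8) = (y - 4)*(y + 1)*(y + 2)*(y^2 - 4*y + 4) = (y - 4)*(y - 2)*(y + 1)*(y + 2)*(y - 2)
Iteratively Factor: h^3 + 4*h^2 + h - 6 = (h - 1)*(h^2 + 5*h + 6) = (h - 1)*(h + 3)*(h + 2)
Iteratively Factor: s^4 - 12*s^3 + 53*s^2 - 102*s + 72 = (s - 4)*(s^3 - 8*s^2 + 21*s - 18) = (s - 4)*(s - 2)*(s^2 - 6*s + 9) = (s - 4)*(s - 3)*(s - 2)*(s - 3)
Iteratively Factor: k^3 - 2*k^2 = (k)*(k^2 - 2*k) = k*(k - 2)*(k)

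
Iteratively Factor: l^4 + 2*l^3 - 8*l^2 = (l - 2)*(l^3 + 4*l^2) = l*(l - 2)*(l^2 + 4*l) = l^2*(l - 2)*(l + 4)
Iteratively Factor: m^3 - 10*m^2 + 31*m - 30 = (m - 3)*(m^2 - 7*m + 10) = (m - 5)*(m - 3)*(m - 2)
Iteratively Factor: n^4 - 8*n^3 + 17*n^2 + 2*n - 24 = (n - 4)*(n^3 - 4*n^2 + n + 6) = (n - 4)*(n + 1)*(n^2 - 5*n + 6) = (n - 4)*(n - 3)*(n + 1)*(n - 2)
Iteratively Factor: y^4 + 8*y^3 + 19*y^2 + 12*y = (y)*(y^3 + 8*y^2 + 19*y + 12) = y*(y + 4)*(y^2 + 4*y + 3) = y*(y + 1)*(y + 4)*(y + 3)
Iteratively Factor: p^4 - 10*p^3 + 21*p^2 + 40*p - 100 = (p - 2)*(p^3 - 8*p^2 + 5*p + 50) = (p - 5)*(p - 2)*(p^2 - 3*p - 10) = (p - 5)*(p - 2)*(p + 2)*(p - 5)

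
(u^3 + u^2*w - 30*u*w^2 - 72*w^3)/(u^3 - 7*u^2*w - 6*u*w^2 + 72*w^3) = (u + 4*w)/(u - 4*w)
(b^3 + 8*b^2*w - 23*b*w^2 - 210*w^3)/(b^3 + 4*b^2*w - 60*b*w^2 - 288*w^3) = (-b^2 - 2*b*w + 35*w^2)/(-b^2 + 2*b*w + 48*w^2)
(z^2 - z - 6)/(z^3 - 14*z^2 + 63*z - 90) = (z + 2)/(z^2 - 11*z + 30)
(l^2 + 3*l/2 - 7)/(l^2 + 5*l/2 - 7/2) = (l - 2)/(l - 1)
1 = 1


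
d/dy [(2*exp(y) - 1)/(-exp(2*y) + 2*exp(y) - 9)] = 2*(exp(2*y) - exp(y) - 8)*exp(y)/(exp(4*y) - 4*exp(3*y) + 22*exp(2*y) - 36*exp(y) + 81)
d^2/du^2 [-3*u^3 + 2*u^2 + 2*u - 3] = 4 - 18*u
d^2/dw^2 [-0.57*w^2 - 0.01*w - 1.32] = -1.14000000000000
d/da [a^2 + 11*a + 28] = 2*a + 11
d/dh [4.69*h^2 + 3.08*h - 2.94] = 9.38*h + 3.08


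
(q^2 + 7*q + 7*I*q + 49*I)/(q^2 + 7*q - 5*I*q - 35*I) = (q + 7*I)/(q - 5*I)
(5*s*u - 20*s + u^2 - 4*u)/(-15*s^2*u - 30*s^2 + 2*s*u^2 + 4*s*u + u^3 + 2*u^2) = (4 - u)/(3*s*u + 6*s - u^2 - 2*u)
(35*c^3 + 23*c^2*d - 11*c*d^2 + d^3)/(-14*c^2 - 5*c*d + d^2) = (-5*c^2 - 4*c*d + d^2)/(2*c + d)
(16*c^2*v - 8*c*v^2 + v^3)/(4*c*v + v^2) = (16*c^2 - 8*c*v + v^2)/(4*c + v)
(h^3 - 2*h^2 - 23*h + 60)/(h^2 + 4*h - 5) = (h^2 - 7*h + 12)/(h - 1)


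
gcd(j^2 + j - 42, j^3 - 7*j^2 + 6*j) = j - 6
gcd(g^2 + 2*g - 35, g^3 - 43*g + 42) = g + 7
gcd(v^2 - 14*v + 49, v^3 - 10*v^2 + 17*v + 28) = v - 7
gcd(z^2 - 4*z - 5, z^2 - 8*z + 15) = z - 5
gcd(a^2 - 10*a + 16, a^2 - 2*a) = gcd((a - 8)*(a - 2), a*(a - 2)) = a - 2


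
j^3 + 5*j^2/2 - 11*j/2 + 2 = (j - 1)*(j - 1/2)*(j + 4)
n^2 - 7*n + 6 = (n - 6)*(n - 1)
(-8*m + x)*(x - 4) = -8*m*x + 32*m + x^2 - 4*x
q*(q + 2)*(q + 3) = q^3 + 5*q^2 + 6*q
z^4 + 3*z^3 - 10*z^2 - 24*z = z*(z - 3)*(z + 2)*(z + 4)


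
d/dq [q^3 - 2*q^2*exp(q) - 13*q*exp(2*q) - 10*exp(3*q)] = -2*q^2*exp(q) + 3*q^2 - 26*q*exp(2*q) - 4*q*exp(q) - 30*exp(3*q) - 13*exp(2*q)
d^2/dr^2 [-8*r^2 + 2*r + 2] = -16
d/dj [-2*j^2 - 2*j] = -4*j - 2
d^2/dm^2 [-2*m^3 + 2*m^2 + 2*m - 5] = 4 - 12*m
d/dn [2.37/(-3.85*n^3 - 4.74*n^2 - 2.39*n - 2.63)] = (27.3735*n^2 + 22.4676*n + 5.6643)/(3.85*n^3 + 4.74*n^2 + 2.39*n + 2.63)^2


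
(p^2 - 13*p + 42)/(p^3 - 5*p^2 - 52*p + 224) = (p^2 - 13*p + 42)/(p^3 - 5*p^2 - 52*p + 224)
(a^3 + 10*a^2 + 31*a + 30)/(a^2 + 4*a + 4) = (a^2 + 8*a + 15)/(a + 2)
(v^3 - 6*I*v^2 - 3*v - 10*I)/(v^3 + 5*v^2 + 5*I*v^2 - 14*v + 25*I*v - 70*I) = (v^3 - 6*I*v^2 - 3*v - 10*I)/(v^3 + 5*v^2*(1 + I) + v*(-14 + 25*I) - 70*I)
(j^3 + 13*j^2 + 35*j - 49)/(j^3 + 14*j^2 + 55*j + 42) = (j^2 + 6*j - 7)/(j^2 + 7*j + 6)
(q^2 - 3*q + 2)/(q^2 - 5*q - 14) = (-q^2 + 3*q - 2)/(-q^2 + 5*q + 14)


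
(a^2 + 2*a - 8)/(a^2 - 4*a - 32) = (a - 2)/(a - 8)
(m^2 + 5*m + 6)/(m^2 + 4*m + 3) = (m + 2)/(m + 1)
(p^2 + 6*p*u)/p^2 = (p + 6*u)/p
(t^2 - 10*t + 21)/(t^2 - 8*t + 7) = (t - 3)/(t - 1)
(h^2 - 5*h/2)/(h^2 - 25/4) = 2*h/(2*h + 5)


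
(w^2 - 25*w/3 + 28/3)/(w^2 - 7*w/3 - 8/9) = 3*(-3*w^2 + 25*w - 28)/(-9*w^2 + 21*w + 8)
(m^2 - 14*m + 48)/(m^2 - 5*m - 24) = (m - 6)/(m + 3)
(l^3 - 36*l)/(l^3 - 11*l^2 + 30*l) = (l + 6)/(l - 5)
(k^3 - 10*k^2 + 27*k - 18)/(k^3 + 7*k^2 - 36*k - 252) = (k^2 - 4*k + 3)/(k^2 + 13*k + 42)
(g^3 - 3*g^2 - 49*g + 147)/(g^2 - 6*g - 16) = (-g^3 + 3*g^2 + 49*g - 147)/(-g^2 + 6*g + 16)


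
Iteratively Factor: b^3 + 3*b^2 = (b + 3)*(b^2) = b*(b + 3)*(b)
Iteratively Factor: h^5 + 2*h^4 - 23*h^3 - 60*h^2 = (h)*(h^4 + 2*h^3 - 23*h^2 - 60*h) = h*(h - 5)*(h^3 + 7*h^2 + 12*h) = h*(h - 5)*(h + 3)*(h^2 + 4*h) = h^2*(h - 5)*(h + 3)*(h + 4)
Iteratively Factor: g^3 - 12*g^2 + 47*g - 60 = (g - 3)*(g^2 - 9*g + 20) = (g - 5)*(g - 3)*(g - 4)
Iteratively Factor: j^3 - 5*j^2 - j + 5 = (j - 5)*(j^2 - 1) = (j - 5)*(j - 1)*(j + 1)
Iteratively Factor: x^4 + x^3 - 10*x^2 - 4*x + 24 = (x - 2)*(x^3 + 3*x^2 - 4*x - 12) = (x - 2)^2*(x^2 + 5*x + 6) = (x - 2)^2*(x + 3)*(x + 2)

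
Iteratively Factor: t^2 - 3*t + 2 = (t - 2)*(t - 1)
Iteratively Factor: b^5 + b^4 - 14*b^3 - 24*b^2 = (b - 4)*(b^4 + 5*b^3 + 6*b^2) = (b - 4)*(b + 3)*(b^3 + 2*b^2) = b*(b - 4)*(b + 3)*(b^2 + 2*b) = b^2*(b - 4)*(b + 3)*(b + 2)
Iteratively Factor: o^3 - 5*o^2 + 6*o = (o)*(o^2 - 5*o + 6) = o*(o - 3)*(o - 2)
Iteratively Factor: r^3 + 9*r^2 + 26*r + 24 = (r + 4)*(r^2 + 5*r + 6) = (r + 2)*(r + 4)*(r + 3)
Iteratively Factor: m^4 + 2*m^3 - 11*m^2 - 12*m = (m)*(m^3 + 2*m^2 - 11*m - 12) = m*(m + 4)*(m^2 - 2*m - 3) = m*(m - 3)*(m + 4)*(m + 1)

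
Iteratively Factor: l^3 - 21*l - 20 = (l - 5)*(l^2 + 5*l + 4) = (l - 5)*(l + 1)*(l + 4)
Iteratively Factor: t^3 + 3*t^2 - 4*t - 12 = (t - 2)*(t^2 + 5*t + 6) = (t - 2)*(t + 2)*(t + 3)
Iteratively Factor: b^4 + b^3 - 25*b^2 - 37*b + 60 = (b + 3)*(b^3 - 2*b^2 - 19*b + 20) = (b + 3)*(b + 4)*(b^2 - 6*b + 5) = (b - 1)*(b + 3)*(b + 4)*(b - 5)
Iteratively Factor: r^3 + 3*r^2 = (r)*(r^2 + 3*r) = r*(r + 3)*(r)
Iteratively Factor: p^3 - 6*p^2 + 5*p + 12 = (p - 4)*(p^2 - 2*p - 3) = (p - 4)*(p - 3)*(p + 1)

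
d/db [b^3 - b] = 3*b^2 - 1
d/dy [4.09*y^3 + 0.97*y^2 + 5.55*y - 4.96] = 12.27*y^2 + 1.94*y + 5.55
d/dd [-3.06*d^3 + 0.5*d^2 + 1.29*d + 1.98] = -9.18*d^2 + 1.0*d + 1.29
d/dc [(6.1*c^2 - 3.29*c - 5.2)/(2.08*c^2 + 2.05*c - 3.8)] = (19.3482*c^2 - 24.728*c + 23.162)/(4.3264*c^4 + 8.528*c^3 - 11.6055*c^2 - 15.58*c + 14.44)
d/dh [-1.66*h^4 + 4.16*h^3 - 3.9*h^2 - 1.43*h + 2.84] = -6.64*h^3 + 12.48*h^2 - 7.8*h - 1.43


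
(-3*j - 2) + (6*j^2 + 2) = 6*j^2 - 3*j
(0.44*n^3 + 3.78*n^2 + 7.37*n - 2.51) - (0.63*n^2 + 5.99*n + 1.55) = 0.44*n^3 + 3.15*n^2 + 1.38*n - 4.06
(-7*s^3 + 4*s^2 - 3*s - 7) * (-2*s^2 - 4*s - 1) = 14*s^5 + 20*s^4 - 3*s^3 + 22*s^2 + 31*s + 7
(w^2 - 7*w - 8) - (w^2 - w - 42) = 34 - 6*w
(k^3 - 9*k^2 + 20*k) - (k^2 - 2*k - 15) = k^3 - 10*k^2 + 22*k + 15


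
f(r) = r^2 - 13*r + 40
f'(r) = 2*r - 13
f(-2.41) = 77.14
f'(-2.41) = -17.82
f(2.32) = 15.22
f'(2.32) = -8.36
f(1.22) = 25.63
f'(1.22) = -10.56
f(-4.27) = 113.74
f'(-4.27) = -21.54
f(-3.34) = 94.58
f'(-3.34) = -19.68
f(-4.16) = 111.39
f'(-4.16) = -21.32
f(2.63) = 12.73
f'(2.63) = -7.74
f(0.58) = 32.80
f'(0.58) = -11.84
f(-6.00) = 154.00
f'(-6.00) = -25.00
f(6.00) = -2.00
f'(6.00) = -1.00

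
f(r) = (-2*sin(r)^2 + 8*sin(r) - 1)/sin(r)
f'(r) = (-4*sin(r)*cos(r) + 8*cos(r))/sin(r) - (-2*sin(r)^2 + 8*sin(r) - 1)*cos(r)/sin(r)^2 = cos(r)*cos(2*r)/sin(r)^2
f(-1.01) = 10.87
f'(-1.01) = -0.32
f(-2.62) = 11.00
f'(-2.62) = -1.76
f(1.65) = 5.00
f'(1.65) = 0.08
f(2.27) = 5.16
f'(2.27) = 0.19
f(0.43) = 4.77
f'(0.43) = 3.41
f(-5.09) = 5.07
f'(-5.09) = -0.31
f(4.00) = 10.83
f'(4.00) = 0.17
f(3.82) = 10.85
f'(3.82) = -0.42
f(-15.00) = 10.84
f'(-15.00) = -0.28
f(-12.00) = 5.06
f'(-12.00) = 1.24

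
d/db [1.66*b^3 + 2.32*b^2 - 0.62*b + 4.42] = 4.98*b^2 + 4.64*b - 0.62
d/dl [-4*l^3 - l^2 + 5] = 2*l*(-6*l - 1)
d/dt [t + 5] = 1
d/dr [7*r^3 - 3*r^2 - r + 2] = 21*r^2 - 6*r - 1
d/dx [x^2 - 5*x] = 2*x - 5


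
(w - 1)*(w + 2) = w^2 + w - 2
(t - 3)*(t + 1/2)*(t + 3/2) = t^3 - t^2 - 21*t/4 - 9/4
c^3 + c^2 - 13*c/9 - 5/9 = (c - 1)*(c + 1/3)*(c + 5/3)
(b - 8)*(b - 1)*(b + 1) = b^3 - 8*b^2 - b + 8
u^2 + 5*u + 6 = (u + 2)*(u + 3)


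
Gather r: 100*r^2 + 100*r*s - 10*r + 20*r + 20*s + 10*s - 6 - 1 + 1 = 100*r^2 + r*(100*s + 10) + 30*s - 6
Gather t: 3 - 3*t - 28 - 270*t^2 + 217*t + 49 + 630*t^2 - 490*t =360*t^2 - 276*t + 24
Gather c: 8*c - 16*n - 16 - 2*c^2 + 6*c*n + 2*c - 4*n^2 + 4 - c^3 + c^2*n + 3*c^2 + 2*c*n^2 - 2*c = -c^3 + c^2*(n + 1) + c*(2*n^2 + 6*n + 8) - 4*n^2 - 16*n - 12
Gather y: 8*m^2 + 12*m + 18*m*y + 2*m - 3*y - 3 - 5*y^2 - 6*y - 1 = 8*m^2 + 14*m - 5*y^2 + y*(18*m - 9) - 4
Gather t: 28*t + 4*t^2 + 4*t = 4*t^2 + 32*t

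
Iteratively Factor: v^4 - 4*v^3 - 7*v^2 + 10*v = (v + 2)*(v^3 - 6*v^2 + 5*v) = (v - 5)*(v + 2)*(v^2 - v) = v*(v - 5)*(v + 2)*(v - 1)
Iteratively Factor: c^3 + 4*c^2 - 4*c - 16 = (c + 2)*(c^2 + 2*c - 8) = (c + 2)*(c + 4)*(c - 2)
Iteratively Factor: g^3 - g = (g)*(g^2 - 1) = g*(g + 1)*(g - 1)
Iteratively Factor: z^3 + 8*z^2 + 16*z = (z)*(z^2 + 8*z + 16) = z*(z + 4)*(z + 4)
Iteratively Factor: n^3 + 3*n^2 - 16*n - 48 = (n + 3)*(n^2 - 16) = (n - 4)*(n + 3)*(n + 4)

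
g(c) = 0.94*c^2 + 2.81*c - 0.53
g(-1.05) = -2.44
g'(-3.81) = -4.35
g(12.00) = 168.55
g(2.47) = 12.15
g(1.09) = 3.65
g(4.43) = 30.37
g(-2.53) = -1.62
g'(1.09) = 4.86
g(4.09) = 26.69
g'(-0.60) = 1.68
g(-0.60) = -1.88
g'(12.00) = 25.37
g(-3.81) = 2.41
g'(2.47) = 7.45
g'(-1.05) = 0.84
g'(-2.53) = -1.95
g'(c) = 1.88*c + 2.81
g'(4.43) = 11.14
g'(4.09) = 10.50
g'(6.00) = 14.09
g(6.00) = 50.17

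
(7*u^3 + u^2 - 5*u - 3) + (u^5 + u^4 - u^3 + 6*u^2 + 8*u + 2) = u^5 + u^4 + 6*u^3 + 7*u^2 + 3*u - 1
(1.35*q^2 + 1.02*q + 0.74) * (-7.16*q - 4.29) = -9.666*q^3 - 13.0947*q^2 - 9.6742*q - 3.1746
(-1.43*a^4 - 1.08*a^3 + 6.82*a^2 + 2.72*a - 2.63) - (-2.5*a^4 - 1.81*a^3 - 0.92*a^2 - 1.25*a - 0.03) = 1.07*a^4 + 0.73*a^3 + 7.74*a^2 + 3.97*a - 2.6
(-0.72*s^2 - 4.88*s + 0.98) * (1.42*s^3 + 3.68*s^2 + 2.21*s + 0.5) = -1.0224*s^5 - 9.5792*s^4 - 18.158*s^3 - 7.5384*s^2 - 0.2742*s + 0.49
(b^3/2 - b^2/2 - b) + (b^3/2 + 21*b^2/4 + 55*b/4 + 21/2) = b^3 + 19*b^2/4 + 51*b/4 + 21/2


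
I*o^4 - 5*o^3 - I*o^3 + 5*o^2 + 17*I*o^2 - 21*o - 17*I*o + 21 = (o - 3*I)*(o + I)*(o + 7*I)*(I*o - I)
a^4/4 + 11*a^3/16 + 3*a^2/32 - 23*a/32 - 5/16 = (a/2 + 1/4)*(a/2 + 1)*(a - 1)*(a + 5/4)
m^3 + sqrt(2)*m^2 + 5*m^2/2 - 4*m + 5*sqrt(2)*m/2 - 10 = (m + 5/2)*(m - sqrt(2))*(m + 2*sqrt(2))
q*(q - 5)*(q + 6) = q^3 + q^2 - 30*q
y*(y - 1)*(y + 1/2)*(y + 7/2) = y^4 + 3*y^3 - 9*y^2/4 - 7*y/4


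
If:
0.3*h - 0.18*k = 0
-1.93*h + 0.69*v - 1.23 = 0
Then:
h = 0.357512953367876*v - 0.637305699481865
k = 0.595854922279793*v - 1.06217616580311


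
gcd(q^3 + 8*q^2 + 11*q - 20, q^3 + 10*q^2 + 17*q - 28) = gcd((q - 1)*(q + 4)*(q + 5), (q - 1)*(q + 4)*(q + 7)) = q^2 + 3*q - 4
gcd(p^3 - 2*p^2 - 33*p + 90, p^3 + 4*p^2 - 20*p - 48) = p + 6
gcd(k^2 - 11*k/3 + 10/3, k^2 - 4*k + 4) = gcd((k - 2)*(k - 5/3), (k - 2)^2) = k - 2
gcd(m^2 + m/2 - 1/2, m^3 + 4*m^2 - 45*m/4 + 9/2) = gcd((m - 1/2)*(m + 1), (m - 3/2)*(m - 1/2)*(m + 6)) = m - 1/2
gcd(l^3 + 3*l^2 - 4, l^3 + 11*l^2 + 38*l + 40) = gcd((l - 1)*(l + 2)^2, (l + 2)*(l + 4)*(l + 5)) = l + 2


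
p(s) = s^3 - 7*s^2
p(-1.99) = -35.60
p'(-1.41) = 25.70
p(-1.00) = -8.00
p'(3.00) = -15.00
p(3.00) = -36.00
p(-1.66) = -23.86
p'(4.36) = -4.01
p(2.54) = -28.77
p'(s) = 3*s^2 - 14*s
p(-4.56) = -240.37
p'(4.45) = -2.89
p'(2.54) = -16.21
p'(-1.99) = 39.74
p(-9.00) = -1296.00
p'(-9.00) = 369.00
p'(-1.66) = 31.51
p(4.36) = -50.19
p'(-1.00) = 17.00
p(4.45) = -50.50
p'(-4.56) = 126.22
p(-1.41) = -16.72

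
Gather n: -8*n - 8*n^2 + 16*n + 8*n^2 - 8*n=0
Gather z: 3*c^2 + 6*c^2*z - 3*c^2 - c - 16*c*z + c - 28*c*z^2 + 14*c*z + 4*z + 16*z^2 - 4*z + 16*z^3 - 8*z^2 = 16*z^3 + z^2*(8 - 28*c) + z*(6*c^2 - 2*c)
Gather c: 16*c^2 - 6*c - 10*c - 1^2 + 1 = 16*c^2 - 16*c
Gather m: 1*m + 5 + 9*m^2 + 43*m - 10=9*m^2 + 44*m - 5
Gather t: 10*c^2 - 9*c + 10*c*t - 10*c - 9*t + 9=10*c^2 - 19*c + t*(10*c - 9) + 9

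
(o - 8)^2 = o^2 - 16*o + 64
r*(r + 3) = r^2 + 3*r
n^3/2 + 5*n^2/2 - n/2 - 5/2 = (n/2 + 1/2)*(n - 1)*(n + 5)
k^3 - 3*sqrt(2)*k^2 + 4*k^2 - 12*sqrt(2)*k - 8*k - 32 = (k + 4)*(k - 4*sqrt(2))*(k + sqrt(2))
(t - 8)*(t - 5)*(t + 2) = t^3 - 11*t^2 + 14*t + 80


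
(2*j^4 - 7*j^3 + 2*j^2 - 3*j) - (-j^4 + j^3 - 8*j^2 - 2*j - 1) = 3*j^4 - 8*j^3 + 10*j^2 - j + 1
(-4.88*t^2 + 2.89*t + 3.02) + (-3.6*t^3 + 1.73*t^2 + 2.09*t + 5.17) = -3.6*t^3 - 3.15*t^2 + 4.98*t + 8.19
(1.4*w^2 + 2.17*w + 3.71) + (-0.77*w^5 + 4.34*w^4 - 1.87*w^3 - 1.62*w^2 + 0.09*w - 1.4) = -0.77*w^5 + 4.34*w^4 - 1.87*w^3 - 0.22*w^2 + 2.26*w + 2.31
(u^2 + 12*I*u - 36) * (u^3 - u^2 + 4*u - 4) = u^5 - u^4 + 12*I*u^4 - 32*u^3 - 12*I*u^3 + 32*u^2 + 48*I*u^2 - 144*u - 48*I*u + 144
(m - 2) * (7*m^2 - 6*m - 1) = 7*m^3 - 20*m^2 + 11*m + 2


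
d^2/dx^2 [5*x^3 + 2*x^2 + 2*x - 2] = 30*x + 4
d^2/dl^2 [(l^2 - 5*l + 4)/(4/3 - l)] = 48/(27*l^3 - 108*l^2 + 144*l - 64)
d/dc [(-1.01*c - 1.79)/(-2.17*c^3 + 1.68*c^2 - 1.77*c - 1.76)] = (-4.3834*c^3 - 9.9561*c^2 + 6.0144*c - 1.3907)/(4.7089*c^6 - 7.2912*c^5 + 10.5042*c^4 + 1.6912*c^3 - 2.7807*c^2 + 6.2304*c + 3.0976)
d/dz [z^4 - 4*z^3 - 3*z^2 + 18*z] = 4*z^3 - 12*z^2 - 6*z + 18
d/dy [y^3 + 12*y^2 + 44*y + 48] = 3*y^2 + 24*y + 44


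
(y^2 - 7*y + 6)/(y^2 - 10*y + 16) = (y^2 - 7*y + 6)/(y^2 - 10*y + 16)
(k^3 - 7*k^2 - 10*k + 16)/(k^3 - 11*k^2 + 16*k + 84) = (k^2 - 9*k + 8)/(k^2 - 13*k + 42)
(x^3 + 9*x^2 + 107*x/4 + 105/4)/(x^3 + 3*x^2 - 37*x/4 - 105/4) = (x + 3)/(x - 3)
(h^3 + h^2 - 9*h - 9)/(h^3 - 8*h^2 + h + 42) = (h^2 + 4*h + 3)/(h^2 - 5*h - 14)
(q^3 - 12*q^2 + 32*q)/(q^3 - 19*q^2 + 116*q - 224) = q/(q - 7)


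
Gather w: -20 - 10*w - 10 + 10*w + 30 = 0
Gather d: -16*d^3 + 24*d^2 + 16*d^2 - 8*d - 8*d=-16*d^3 + 40*d^2 - 16*d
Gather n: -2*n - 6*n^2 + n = -6*n^2 - n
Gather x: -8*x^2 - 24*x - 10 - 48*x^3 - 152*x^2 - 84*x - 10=-48*x^3 - 160*x^2 - 108*x - 20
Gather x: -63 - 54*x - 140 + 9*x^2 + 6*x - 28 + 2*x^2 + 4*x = 11*x^2 - 44*x - 231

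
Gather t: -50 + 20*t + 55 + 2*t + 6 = 22*t + 11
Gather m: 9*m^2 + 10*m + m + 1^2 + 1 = 9*m^2 + 11*m + 2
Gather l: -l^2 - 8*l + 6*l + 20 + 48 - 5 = -l^2 - 2*l + 63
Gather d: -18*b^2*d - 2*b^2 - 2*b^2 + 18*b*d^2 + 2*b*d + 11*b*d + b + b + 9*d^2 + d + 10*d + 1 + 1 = -4*b^2 + 2*b + d^2*(18*b + 9) + d*(-18*b^2 + 13*b + 11) + 2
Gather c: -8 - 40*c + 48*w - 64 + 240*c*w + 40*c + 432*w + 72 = 240*c*w + 480*w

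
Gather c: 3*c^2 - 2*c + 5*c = 3*c^2 + 3*c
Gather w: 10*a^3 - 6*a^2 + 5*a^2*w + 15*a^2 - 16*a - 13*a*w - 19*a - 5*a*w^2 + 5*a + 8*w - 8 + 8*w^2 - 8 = 10*a^3 + 9*a^2 - 30*a + w^2*(8 - 5*a) + w*(5*a^2 - 13*a + 8) - 16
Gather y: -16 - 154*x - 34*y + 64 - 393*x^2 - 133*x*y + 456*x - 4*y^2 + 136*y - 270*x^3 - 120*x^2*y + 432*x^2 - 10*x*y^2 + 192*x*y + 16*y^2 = -270*x^3 + 39*x^2 + 302*x + y^2*(12 - 10*x) + y*(-120*x^2 + 59*x + 102) + 48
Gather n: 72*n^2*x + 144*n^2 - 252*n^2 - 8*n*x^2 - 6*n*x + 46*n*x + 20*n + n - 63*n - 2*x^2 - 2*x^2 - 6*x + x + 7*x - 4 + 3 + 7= n^2*(72*x - 108) + n*(-8*x^2 + 40*x - 42) - 4*x^2 + 2*x + 6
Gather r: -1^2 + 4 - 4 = -1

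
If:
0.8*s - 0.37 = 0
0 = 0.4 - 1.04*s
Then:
No Solution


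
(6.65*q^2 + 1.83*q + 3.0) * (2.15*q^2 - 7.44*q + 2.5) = 14.2975*q^4 - 45.5415*q^3 + 9.4598*q^2 - 17.745*q + 7.5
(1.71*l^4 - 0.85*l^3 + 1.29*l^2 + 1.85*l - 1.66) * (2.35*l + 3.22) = 4.0185*l^5 + 3.5087*l^4 + 0.2945*l^3 + 8.5013*l^2 + 2.056*l - 5.3452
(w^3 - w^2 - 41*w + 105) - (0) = w^3 - w^2 - 41*w + 105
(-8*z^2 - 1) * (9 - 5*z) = 40*z^3 - 72*z^2 + 5*z - 9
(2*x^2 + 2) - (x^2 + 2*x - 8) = x^2 - 2*x + 10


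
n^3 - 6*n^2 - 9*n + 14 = (n - 7)*(n - 1)*(n + 2)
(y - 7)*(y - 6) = y^2 - 13*y + 42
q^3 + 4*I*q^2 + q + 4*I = (q - I)*(q + I)*(q + 4*I)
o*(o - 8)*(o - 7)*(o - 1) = o^4 - 16*o^3 + 71*o^2 - 56*o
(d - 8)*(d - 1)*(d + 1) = d^3 - 8*d^2 - d + 8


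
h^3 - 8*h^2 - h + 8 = (h - 8)*(h - 1)*(h + 1)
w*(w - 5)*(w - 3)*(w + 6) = w^4 - 2*w^3 - 33*w^2 + 90*w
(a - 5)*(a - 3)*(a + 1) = a^3 - 7*a^2 + 7*a + 15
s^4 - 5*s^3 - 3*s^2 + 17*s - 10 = (s - 5)*(s - 1)^2*(s + 2)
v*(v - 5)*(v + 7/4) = v^3 - 13*v^2/4 - 35*v/4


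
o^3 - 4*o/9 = o*(o - 2/3)*(o + 2/3)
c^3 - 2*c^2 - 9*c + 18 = (c - 3)*(c - 2)*(c + 3)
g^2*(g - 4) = g^3 - 4*g^2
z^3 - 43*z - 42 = (z - 7)*(z + 1)*(z + 6)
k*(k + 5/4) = k^2 + 5*k/4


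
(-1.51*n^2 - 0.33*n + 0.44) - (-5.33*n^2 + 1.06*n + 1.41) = 3.82*n^2 - 1.39*n - 0.97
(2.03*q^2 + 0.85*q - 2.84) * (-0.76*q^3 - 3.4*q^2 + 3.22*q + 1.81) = -1.5428*q^5 - 7.548*q^4 + 5.805*q^3 + 16.0673*q^2 - 7.6063*q - 5.1404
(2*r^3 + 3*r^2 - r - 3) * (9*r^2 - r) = 18*r^5 + 25*r^4 - 12*r^3 - 26*r^2 + 3*r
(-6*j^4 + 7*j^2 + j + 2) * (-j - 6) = 6*j^5 + 36*j^4 - 7*j^3 - 43*j^2 - 8*j - 12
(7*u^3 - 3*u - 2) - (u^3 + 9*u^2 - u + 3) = 6*u^3 - 9*u^2 - 2*u - 5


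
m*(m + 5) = m^2 + 5*m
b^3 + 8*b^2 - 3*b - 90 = (b - 3)*(b + 5)*(b + 6)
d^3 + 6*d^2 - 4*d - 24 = (d - 2)*(d + 2)*(d + 6)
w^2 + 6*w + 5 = (w + 1)*(w + 5)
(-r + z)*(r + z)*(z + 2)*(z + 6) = -r^2*z^2 - 8*r^2*z - 12*r^2 + z^4 + 8*z^3 + 12*z^2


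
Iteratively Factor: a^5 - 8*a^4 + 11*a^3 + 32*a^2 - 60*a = (a - 5)*(a^4 - 3*a^3 - 4*a^2 + 12*a) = (a - 5)*(a - 2)*(a^3 - a^2 - 6*a) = (a - 5)*(a - 2)*(a + 2)*(a^2 - 3*a) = a*(a - 5)*(a - 2)*(a + 2)*(a - 3)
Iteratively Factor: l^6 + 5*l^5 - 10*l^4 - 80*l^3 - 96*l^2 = (l)*(l^5 + 5*l^4 - 10*l^3 - 80*l^2 - 96*l) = l*(l + 3)*(l^4 + 2*l^3 - 16*l^2 - 32*l) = l*(l - 4)*(l + 3)*(l^3 + 6*l^2 + 8*l) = l*(l - 4)*(l + 3)*(l + 4)*(l^2 + 2*l) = l^2*(l - 4)*(l + 3)*(l + 4)*(l + 2)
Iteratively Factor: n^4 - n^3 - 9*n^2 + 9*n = (n - 3)*(n^3 + 2*n^2 - 3*n) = n*(n - 3)*(n^2 + 2*n - 3) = n*(n - 3)*(n + 3)*(n - 1)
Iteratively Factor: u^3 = (u)*(u^2) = u^2*(u)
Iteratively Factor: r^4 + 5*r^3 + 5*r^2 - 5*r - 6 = (r + 1)*(r^3 + 4*r^2 + r - 6) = (r + 1)*(r + 3)*(r^2 + r - 2) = (r + 1)*(r + 2)*(r + 3)*(r - 1)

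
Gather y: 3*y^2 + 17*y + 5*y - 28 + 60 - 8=3*y^2 + 22*y + 24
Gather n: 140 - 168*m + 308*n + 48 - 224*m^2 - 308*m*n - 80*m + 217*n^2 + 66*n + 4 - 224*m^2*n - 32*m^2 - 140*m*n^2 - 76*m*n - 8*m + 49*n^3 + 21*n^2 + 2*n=-256*m^2 - 256*m + 49*n^3 + n^2*(238 - 140*m) + n*(-224*m^2 - 384*m + 376) + 192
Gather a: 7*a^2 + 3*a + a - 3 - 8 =7*a^2 + 4*a - 11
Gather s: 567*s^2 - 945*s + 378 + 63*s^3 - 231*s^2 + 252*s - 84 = 63*s^3 + 336*s^2 - 693*s + 294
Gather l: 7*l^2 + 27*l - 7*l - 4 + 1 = 7*l^2 + 20*l - 3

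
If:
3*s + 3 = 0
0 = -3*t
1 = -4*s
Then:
No Solution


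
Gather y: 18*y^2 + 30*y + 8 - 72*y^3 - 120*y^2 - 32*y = -72*y^3 - 102*y^2 - 2*y + 8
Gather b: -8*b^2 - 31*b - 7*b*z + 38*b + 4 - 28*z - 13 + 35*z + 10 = -8*b^2 + b*(7 - 7*z) + 7*z + 1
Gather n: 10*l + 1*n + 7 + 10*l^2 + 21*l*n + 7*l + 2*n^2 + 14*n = 10*l^2 + 17*l + 2*n^2 + n*(21*l + 15) + 7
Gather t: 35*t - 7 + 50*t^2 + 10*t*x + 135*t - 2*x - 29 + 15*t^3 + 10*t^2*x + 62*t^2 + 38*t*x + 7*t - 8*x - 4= 15*t^3 + t^2*(10*x + 112) + t*(48*x + 177) - 10*x - 40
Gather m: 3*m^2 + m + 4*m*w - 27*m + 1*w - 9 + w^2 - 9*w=3*m^2 + m*(4*w - 26) + w^2 - 8*w - 9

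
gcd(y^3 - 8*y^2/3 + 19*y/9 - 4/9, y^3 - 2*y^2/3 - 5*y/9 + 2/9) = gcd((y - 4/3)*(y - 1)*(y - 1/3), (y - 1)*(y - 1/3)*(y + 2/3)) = y^2 - 4*y/3 + 1/3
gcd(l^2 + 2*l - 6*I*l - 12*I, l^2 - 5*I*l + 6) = l - 6*I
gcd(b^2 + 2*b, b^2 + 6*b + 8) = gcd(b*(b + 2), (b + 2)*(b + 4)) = b + 2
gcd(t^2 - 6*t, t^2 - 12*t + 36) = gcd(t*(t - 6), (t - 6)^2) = t - 6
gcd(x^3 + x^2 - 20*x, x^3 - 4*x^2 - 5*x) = x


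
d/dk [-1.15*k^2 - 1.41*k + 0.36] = -2.3*k - 1.41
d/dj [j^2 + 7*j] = 2*j + 7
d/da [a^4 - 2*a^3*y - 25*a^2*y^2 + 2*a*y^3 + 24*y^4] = 4*a^3 - 6*a^2*y - 50*a*y^2 + 2*y^3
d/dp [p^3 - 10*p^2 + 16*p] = 3*p^2 - 20*p + 16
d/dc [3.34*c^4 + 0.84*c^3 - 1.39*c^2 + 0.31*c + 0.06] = 13.36*c^3 + 2.52*c^2 - 2.78*c + 0.31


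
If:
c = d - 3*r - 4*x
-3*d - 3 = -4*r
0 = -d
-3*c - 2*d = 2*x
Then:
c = 9/20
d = 0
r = 3/4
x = -27/40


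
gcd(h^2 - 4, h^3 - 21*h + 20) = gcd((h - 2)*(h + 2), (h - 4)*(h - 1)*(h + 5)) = 1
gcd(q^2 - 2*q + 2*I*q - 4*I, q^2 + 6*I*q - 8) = q + 2*I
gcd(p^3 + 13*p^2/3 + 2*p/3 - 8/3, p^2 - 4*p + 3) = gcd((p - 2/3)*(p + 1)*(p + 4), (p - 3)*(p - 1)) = 1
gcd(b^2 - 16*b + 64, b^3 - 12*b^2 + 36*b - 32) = b - 8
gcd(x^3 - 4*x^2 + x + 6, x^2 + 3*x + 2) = x + 1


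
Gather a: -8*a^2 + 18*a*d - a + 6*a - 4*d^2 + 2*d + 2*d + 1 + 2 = -8*a^2 + a*(18*d + 5) - 4*d^2 + 4*d + 3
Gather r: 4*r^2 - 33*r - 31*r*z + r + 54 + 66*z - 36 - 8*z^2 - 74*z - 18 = 4*r^2 + r*(-31*z - 32) - 8*z^2 - 8*z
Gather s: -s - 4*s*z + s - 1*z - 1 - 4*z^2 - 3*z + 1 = -4*s*z - 4*z^2 - 4*z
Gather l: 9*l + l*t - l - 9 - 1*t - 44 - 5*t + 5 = l*(t + 8) - 6*t - 48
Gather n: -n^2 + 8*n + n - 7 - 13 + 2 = -n^2 + 9*n - 18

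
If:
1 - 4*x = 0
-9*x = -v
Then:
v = 9/4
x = 1/4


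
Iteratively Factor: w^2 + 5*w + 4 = (w + 4)*(w + 1)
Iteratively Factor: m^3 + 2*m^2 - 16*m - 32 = (m - 4)*(m^2 + 6*m + 8) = (m - 4)*(m + 4)*(m + 2)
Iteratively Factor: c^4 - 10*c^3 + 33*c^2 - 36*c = (c - 4)*(c^3 - 6*c^2 + 9*c) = c*(c - 4)*(c^2 - 6*c + 9) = c*(c - 4)*(c - 3)*(c - 3)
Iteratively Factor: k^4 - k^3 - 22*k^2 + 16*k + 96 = (k + 2)*(k^3 - 3*k^2 - 16*k + 48) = (k - 4)*(k + 2)*(k^2 + k - 12) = (k - 4)*(k + 2)*(k + 4)*(k - 3)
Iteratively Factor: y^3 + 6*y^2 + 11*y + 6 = (y + 1)*(y^2 + 5*y + 6) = (y + 1)*(y + 3)*(y + 2)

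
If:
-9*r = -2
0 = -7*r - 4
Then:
No Solution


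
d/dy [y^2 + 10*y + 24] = 2*y + 10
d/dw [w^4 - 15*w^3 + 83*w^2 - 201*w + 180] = 4*w^3 - 45*w^2 + 166*w - 201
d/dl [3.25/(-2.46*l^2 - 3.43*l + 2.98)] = (15.99*l + 11.1475)/(2.46*l^2 + 3.43*l - 2.98)^2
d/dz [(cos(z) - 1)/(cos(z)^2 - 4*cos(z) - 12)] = (cos(z)^2 - 2*cos(z) + 16)*sin(z)/(sin(z)^2 + 4*cos(z) + 11)^2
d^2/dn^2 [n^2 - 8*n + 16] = 2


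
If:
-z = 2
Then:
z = -2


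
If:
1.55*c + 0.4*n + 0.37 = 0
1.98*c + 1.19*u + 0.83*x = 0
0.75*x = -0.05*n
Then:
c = 3.87096774193548*x - 0.238709677419355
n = -15.0*x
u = 0.397180807806994 - 7.13824884792627*x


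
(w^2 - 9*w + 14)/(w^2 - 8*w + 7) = (w - 2)/(w - 1)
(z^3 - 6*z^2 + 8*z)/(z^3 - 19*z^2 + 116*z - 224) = z*(z - 2)/(z^2 - 15*z + 56)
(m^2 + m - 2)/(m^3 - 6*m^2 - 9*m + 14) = 1/(m - 7)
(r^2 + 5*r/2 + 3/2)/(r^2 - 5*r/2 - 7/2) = (2*r + 3)/(2*r - 7)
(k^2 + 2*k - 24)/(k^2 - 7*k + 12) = (k + 6)/(k - 3)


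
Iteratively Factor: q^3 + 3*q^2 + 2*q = (q + 2)*(q^2 + q) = (q + 1)*(q + 2)*(q)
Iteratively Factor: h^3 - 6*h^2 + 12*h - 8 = (h - 2)*(h^2 - 4*h + 4) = (h - 2)^2*(h - 2)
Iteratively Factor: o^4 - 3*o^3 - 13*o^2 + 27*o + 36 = (o - 4)*(o^3 + o^2 - 9*o - 9) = (o - 4)*(o - 3)*(o^2 + 4*o + 3) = (o - 4)*(o - 3)*(o + 1)*(o + 3)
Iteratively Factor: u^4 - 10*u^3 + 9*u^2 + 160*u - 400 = (u - 5)*(u^3 - 5*u^2 - 16*u + 80) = (u - 5)^2*(u^2 - 16) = (u - 5)^2*(u + 4)*(u - 4)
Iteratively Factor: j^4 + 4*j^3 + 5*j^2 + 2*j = (j + 1)*(j^3 + 3*j^2 + 2*j) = (j + 1)*(j + 2)*(j^2 + j) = j*(j + 1)*(j + 2)*(j + 1)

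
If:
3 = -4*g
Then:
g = -3/4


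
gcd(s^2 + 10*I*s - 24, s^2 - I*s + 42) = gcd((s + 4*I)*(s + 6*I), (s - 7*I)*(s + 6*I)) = s + 6*I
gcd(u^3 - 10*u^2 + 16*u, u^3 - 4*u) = u^2 - 2*u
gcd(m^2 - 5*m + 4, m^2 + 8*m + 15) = 1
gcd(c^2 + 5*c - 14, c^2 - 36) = 1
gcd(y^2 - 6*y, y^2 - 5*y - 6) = y - 6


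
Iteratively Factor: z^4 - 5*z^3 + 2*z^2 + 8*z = (z - 4)*(z^3 - z^2 - 2*z) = z*(z - 4)*(z^2 - z - 2) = z*(z - 4)*(z - 2)*(z + 1)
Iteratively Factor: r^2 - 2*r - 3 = (r - 3)*(r + 1)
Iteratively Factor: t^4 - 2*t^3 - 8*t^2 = (t + 2)*(t^3 - 4*t^2) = t*(t + 2)*(t^2 - 4*t) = t*(t - 4)*(t + 2)*(t)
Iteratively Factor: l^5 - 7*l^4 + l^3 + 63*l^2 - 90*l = (l - 2)*(l^4 - 5*l^3 - 9*l^2 + 45*l) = (l - 2)*(l + 3)*(l^3 - 8*l^2 + 15*l) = l*(l - 2)*(l + 3)*(l^2 - 8*l + 15) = l*(l - 3)*(l - 2)*(l + 3)*(l - 5)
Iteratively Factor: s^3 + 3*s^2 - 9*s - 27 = (s + 3)*(s^2 - 9) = (s - 3)*(s + 3)*(s + 3)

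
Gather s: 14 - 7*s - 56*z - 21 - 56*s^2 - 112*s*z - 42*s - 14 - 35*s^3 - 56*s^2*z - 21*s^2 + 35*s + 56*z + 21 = -35*s^3 + s^2*(-56*z - 77) + s*(-112*z - 14)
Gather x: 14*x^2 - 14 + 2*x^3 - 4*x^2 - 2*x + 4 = 2*x^3 + 10*x^2 - 2*x - 10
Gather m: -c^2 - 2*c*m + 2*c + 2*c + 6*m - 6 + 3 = -c^2 + 4*c + m*(6 - 2*c) - 3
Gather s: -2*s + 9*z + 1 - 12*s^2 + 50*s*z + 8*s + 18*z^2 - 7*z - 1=-12*s^2 + s*(50*z + 6) + 18*z^2 + 2*z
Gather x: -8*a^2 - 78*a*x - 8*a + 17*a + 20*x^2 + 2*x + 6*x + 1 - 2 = -8*a^2 + 9*a + 20*x^2 + x*(8 - 78*a) - 1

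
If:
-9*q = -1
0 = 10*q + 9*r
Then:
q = 1/9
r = -10/81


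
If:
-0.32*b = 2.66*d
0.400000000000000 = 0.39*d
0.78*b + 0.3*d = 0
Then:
No Solution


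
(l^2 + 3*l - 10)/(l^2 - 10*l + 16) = (l + 5)/(l - 8)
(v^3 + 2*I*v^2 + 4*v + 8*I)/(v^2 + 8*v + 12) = (v^3 + 2*I*v^2 + 4*v + 8*I)/(v^2 + 8*v + 12)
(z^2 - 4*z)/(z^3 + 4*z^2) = (z - 4)/(z*(z + 4))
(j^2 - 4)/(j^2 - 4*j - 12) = (j - 2)/(j - 6)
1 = 1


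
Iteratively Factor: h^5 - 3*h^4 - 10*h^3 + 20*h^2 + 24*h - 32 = (h + 2)*(h^4 - 5*h^3 + 20*h - 16) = (h - 2)*(h + 2)*(h^3 - 3*h^2 - 6*h + 8) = (h - 2)*(h + 2)^2*(h^2 - 5*h + 4) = (h - 2)*(h - 1)*(h + 2)^2*(h - 4)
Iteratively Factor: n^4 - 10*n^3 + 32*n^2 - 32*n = (n - 4)*(n^3 - 6*n^2 + 8*n) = n*(n - 4)*(n^2 - 6*n + 8) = n*(n - 4)^2*(n - 2)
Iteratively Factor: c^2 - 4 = (c + 2)*(c - 2)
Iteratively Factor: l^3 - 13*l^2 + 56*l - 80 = (l - 5)*(l^2 - 8*l + 16) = (l - 5)*(l - 4)*(l - 4)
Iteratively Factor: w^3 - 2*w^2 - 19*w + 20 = (w - 5)*(w^2 + 3*w - 4) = (w - 5)*(w + 4)*(w - 1)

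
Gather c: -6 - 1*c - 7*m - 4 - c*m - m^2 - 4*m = c*(-m - 1) - m^2 - 11*m - 10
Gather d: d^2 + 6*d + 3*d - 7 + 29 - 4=d^2 + 9*d + 18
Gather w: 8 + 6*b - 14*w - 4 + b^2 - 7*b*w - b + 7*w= b^2 + 5*b + w*(-7*b - 7) + 4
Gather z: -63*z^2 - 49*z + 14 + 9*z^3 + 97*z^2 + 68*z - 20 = 9*z^3 + 34*z^2 + 19*z - 6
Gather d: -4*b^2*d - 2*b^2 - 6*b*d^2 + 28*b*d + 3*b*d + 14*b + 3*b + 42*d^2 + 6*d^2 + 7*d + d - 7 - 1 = -2*b^2 + 17*b + d^2*(48 - 6*b) + d*(-4*b^2 + 31*b + 8) - 8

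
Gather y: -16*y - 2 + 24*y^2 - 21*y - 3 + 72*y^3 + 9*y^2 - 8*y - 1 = 72*y^3 + 33*y^2 - 45*y - 6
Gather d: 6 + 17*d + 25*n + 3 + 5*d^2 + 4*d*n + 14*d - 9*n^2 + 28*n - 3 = 5*d^2 + d*(4*n + 31) - 9*n^2 + 53*n + 6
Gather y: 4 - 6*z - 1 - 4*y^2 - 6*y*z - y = -4*y^2 + y*(-6*z - 1) - 6*z + 3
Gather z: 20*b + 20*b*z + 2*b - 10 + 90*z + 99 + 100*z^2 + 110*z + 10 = 22*b + 100*z^2 + z*(20*b + 200) + 99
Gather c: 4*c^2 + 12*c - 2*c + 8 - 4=4*c^2 + 10*c + 4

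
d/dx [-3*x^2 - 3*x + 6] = -6*x - 3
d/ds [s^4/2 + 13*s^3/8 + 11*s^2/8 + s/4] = 2*s^3 + 39*s^2/8 + 11*s/4 + 1/4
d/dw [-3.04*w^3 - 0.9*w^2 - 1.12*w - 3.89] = -9.12*w^2 - 1.8*w - 1.12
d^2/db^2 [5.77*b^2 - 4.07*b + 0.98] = 11.5400000000000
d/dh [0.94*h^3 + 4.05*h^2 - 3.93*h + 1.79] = 2.82*h^2 + 8.1*h - 3.93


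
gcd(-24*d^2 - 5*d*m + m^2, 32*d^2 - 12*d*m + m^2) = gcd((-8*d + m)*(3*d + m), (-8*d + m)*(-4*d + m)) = 8*d - m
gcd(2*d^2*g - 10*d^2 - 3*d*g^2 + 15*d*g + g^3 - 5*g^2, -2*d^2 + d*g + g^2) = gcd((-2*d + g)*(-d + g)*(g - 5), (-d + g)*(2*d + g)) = d - g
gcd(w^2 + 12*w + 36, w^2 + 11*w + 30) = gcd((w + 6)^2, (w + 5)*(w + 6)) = w + 6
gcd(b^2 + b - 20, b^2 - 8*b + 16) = b - 4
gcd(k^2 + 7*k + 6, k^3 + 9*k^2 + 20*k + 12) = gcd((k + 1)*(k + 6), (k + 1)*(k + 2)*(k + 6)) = k^2 + 7*k + 6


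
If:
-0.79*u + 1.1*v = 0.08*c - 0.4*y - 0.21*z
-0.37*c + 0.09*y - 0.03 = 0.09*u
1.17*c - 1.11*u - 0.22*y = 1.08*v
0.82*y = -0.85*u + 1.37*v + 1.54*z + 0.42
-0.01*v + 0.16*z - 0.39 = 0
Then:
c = 0.40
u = 0.74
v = -0.89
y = 2.74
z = 2.38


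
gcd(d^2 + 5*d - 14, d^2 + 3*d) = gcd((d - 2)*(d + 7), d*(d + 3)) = 1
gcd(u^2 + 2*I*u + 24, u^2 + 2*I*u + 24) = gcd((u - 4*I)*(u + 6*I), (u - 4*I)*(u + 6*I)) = u^2 + 2*I*u + 24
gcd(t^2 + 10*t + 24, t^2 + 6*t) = t + 6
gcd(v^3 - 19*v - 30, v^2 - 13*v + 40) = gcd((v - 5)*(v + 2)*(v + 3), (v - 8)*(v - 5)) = v - 5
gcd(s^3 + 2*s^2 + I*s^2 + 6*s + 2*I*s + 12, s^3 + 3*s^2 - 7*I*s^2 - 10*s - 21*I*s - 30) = s - 2*I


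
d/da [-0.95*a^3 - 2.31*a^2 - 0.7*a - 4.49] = -2.85*a^2 - 4.62*a - 0.7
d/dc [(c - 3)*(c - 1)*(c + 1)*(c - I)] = 4*c^3 + c^2*(-9 - 3*I) + c*(-2 + 6*I) + 3 + I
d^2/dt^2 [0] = 0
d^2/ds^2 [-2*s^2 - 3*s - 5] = -4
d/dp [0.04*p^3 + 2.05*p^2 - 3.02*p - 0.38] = 0.12*p^2 + 4.1*p - 3.02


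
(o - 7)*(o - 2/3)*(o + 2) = o^3 - 17*o^2/3 - 32*o/3 + 28/3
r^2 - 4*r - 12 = (r - 6)*(r + 2)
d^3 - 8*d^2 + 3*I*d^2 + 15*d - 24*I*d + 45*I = (d - 5)*(d - 3)*(d + 3*I)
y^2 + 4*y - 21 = (y - 3)*(y + 7)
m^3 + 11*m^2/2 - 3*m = m*(m - 1/2)*(m + 6)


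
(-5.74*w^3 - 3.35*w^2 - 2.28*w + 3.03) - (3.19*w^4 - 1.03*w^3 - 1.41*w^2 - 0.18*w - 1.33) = -3.19*w^4 - 4.71*w^3 - 1.94*w^2 - 2.1*w + 4.36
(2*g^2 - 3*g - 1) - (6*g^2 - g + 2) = -4*g^2 - 2*g - 3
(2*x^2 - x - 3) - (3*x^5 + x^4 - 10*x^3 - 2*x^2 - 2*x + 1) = -3*x^5 - x^4 + 10*x^3 + 4*x^2 + x - 4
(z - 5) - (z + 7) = -12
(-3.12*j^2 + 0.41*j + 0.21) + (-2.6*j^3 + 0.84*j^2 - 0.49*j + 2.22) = -2.6*j^3 - 2.28*j^2 - 0.08*j + 2.43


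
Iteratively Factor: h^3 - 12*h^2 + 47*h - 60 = (h - 4)*(h^2 - 8*h + 15) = (h - 5)*(h - 4)*(h - 3)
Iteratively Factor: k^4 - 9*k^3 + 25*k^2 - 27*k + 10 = (k - 5)*(k^3 - 4*k^2 + 5*k - 2) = (k - 5)*(k - 1)*(k^2 - 3*k + 2) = (k - 5)*(k - 2)*(k - 1)*(k - 1)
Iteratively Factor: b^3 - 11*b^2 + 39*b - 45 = (b - 3)*(b^2 - 8*b + 15) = (b - 3)^2*(b - 5)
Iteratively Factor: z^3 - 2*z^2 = (z)*(z^2 - 2*z) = z*(z - 2)*(z)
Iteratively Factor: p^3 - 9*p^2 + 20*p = (p - 4)*(p^2 - 5*p) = p*(p - 4)*(p - 5)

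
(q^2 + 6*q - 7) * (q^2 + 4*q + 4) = q^4 + 10*q^3 + 21*q^2 - 4*q - 28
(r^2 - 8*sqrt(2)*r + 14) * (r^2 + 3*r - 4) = r^4 - 8*sqrt(2)*r^3 + 3*r^3 - 24*sqrt(2)*r^2 + 10*r^2 + 42*r + 32*sqrt(2)*r - 56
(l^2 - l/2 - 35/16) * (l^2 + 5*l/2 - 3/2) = l^4 + 2*l^3 - 79*l^2/16 - 151*l/32 + 105/32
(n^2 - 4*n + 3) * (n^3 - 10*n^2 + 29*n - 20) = n^5 - 14*n^4 + 72*n^3 - 166*n^2 + 167*n - 60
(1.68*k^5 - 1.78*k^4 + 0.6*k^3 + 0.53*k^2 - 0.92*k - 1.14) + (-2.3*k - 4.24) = 1.68*k^5 - 1.78*k^4 + 0.6*k^3 + 0.53*k^2 - 3.22*k - 5.38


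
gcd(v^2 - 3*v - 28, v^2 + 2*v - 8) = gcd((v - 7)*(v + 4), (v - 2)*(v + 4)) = v + 4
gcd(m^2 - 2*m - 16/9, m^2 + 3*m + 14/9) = m + 2/3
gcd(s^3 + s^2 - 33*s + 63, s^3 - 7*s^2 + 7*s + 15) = s - 3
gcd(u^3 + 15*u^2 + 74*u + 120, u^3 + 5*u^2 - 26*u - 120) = u^2 + 10*u + 24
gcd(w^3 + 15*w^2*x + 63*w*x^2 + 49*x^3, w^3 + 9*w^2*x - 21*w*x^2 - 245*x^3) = w^2 + 14*w*x + 49*x^2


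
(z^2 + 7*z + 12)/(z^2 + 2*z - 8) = (z + 3)/(z - 2)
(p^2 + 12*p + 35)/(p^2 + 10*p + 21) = (p + 5)/(p + 3)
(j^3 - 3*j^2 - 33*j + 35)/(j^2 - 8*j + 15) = (j^3 - 3*j^2 - 33*j + 35)/(j^2 - 8*j + 15)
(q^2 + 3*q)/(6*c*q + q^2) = (q + 3)/(6*c + q)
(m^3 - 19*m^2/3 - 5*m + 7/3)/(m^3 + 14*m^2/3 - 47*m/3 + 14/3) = (m^2 - 6*m - 7)/(m^2 + 5*m - 14)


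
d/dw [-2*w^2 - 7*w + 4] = -4*w - 7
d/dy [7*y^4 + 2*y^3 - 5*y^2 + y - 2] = 28*y^3 + 6*y^2 - 10*y + 1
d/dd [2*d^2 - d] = 4*d - 1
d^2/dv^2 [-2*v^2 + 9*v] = -4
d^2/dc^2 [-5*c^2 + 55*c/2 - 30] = -10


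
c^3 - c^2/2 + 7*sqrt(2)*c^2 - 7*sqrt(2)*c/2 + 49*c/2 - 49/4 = (c - 1/2)*(c + 7*sqrt(2)/2)^2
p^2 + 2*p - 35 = (p - 5)*(p + 7)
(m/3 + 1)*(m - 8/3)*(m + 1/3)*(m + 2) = m^4/3 + 8*m^3/9 - 59*m^2/27 - 166*m/27 - 16/9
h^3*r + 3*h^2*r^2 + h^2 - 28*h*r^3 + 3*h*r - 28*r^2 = (h - 4*r)*(h + 7*r)*(h*r + 1)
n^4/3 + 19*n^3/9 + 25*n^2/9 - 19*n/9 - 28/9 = (n/3 + 1/3)*(n - 1)*(n + 7/3)*(n + 4)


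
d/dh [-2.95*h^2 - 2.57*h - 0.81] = -5.9*h - 2.57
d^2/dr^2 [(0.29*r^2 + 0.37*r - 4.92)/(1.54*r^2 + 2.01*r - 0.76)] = (-0.0403480000000016*r^3 - 67.973136*r^2 - 88.77792*r - 49.805888)/(3.652264*r^6 + 14.300748*r^5 + 13.258014*r^4 - 5.994423*r^3 - 6.542916*r^2 + 3.482928*r - 0.438976)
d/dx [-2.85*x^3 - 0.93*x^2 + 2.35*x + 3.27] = -8.55*x^2 - 1.86*x + 2.35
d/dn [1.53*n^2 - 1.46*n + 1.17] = 3.06*n - 1.46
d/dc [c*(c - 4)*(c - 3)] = 3*c^2 - 14*c + 12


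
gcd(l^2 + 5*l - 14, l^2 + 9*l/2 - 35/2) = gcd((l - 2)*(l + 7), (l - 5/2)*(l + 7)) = l + 7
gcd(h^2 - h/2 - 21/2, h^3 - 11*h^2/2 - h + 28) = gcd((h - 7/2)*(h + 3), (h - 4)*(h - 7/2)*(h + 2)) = h - 7/2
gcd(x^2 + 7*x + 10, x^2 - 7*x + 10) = 1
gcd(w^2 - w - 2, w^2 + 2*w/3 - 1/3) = w + 1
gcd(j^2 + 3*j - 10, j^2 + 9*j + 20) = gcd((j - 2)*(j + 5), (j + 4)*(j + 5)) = j + 5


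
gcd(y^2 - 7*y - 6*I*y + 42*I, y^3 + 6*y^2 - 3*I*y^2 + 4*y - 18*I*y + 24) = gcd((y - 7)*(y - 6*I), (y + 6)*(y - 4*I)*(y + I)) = 1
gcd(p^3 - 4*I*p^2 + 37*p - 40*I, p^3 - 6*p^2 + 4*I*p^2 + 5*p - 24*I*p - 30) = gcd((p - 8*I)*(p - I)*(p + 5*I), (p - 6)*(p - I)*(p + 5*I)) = p^2 + 4*I*p + 5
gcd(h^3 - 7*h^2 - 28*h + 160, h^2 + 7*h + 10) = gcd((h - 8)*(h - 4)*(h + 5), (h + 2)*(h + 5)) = h + 5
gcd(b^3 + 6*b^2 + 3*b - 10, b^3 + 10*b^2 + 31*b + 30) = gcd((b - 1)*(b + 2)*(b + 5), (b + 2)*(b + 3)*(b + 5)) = b^2 + 7*b + 10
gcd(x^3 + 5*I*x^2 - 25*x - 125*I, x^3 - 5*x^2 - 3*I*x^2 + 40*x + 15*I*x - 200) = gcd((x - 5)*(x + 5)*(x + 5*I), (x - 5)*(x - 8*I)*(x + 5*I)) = x^2 + x*(-5 + 5*I) - 25*I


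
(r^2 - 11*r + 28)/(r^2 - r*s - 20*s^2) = (-r^2 + 11*r - 28)/(-r^2 + r*s + 20*s^2)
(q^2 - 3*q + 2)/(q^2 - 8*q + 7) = (q - 2)/(q - 7)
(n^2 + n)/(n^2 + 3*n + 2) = n/(n + 2)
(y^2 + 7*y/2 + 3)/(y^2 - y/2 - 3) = (y + 2)/(y - 2)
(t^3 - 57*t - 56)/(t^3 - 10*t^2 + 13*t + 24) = (t + 7)/(t - 3)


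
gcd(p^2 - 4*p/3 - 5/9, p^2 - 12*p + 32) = 1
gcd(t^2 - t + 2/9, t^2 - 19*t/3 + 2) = t - 1/3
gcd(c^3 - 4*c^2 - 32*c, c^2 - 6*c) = c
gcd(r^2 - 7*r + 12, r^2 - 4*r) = r - 4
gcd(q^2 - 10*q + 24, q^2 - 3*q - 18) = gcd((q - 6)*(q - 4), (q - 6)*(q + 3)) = q - 6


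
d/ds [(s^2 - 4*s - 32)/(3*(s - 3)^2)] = 2*(38 - s)/(3*(s^3 - 9*s^2 + 27*s - 27))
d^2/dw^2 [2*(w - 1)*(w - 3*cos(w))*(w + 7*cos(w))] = -8*w^2*cos(w) - 32*w*sin(w) + 8*w*cos(w) + 84*w*cos(2*w) + 12*w + 16*sqrt(2)*sin(w + pi/4) - 84*sqrt(2)*cos(2*w + pi/4) - 4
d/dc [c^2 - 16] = 2*c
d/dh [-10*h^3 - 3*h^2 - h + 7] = -30*h^2 - 6*h - 1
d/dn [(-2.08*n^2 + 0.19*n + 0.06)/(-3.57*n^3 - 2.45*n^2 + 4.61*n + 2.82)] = (-7.4256*n^4 + 1.3566*n^3 - 8.4807*n^2 - 11.4372*n + 0.2592)/(12.7449*n^6 + 17.493*n^5 - 26.9129*n^4 - 42.7238*n^3 + 7.4341*n^2 + 26.0004*n + 7.9524)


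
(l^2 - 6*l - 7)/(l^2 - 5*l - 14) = (l + 1)/(l + 2)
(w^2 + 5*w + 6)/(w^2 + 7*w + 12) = (w + 2)/(w + 4)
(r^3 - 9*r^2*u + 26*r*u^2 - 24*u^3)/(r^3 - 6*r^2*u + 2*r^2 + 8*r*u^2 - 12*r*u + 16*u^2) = (r - 3*u)/(r + 2)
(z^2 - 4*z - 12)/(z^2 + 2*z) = (z - 6)/z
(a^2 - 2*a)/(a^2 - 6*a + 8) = a/(a - 4)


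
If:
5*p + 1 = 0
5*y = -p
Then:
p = -1/5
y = 1/25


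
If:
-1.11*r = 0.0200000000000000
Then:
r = -0.02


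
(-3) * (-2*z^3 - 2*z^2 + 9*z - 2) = 6*z^3 + 6*z^2 - 27*z + 6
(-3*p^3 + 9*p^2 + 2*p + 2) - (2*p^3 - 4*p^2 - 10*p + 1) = -5*p^3 + 13*p^2 + 12*p + 1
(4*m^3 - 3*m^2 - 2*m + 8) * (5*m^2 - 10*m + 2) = 20*m^5 - 55*m^4 + 28*m^3 + 54*m^2 - 84*m + 16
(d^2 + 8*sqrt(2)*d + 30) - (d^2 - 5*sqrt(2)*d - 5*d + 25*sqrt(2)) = 5*d + 13*sqrt(2)*d - 25*sqrt(2) + 30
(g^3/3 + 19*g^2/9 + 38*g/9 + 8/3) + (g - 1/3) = g^3/3 + 19*g^2/9 + 47*g/9 + 7/3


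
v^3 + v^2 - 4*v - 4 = (v - 2)*(v + 1)*(v + 2)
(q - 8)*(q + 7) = q^2 - q - 56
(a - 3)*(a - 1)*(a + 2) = a^3 - 2*a^2 - 5*a + 6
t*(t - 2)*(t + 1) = t^3 - t^2 - 2*t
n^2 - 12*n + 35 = (n - 7)*(n - 5)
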